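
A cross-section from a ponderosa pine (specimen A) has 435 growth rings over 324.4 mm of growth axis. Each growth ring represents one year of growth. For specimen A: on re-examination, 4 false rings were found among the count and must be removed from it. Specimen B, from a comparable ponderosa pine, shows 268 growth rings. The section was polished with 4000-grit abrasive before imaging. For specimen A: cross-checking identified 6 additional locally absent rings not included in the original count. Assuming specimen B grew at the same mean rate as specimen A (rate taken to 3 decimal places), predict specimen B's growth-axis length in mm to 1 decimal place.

Specimen A: true growth ring count = 435 − 4 + 6 = 437.
A: 324.4 mm over 437 years gives 324.4 / 437 ≈ 0.742 mm/yr.
B's length ≈ 0.742 × 268 = 198.9 mm.

198.9 mm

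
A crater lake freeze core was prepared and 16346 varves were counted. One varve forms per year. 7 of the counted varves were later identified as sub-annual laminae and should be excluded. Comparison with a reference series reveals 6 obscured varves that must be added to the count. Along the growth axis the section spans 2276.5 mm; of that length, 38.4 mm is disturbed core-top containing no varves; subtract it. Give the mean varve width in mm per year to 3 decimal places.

After corrections the count is 16346 − 7 + 6 = 16345 varves.
The growth record spans 2276.5 − 38.4 = 2238.1 mm.
Extension rate ≈ 2238.1 / 16345 = 0.137 mm per year.

0.137 mm per year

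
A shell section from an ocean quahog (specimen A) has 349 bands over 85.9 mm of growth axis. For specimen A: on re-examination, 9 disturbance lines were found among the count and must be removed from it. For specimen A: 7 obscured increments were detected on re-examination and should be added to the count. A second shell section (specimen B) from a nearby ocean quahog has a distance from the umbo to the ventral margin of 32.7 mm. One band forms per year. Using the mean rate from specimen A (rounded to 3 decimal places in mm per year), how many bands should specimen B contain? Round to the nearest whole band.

Specimen A: correcting the raw count gives 349 − 9 + 7 = 347 true bands.
A: Extension rate ≈ 85.9 / 347 = 0.248 mm per year.
For B, 32.7 / 0.248 = 131.85 years ≈ 132 bands.

132 bands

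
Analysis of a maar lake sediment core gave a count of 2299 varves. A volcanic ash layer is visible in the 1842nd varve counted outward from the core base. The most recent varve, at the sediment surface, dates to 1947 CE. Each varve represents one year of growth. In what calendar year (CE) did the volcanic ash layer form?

The volcanic ash layer sits at varve 1842 from the core base, so 2299 − 1842 = 457 varves formed after it.
The varve at the sediment surface is 1947 CE, so the volcanic ash layer dates to 1947 − 457 = 1490 CE.

1490 CE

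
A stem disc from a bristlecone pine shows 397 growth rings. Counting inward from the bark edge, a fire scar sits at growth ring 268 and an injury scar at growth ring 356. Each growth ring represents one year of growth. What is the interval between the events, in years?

88 years

356 − 268 = 88 growth rings lie between the two events.
At one growth ring per year, 88 years elapsed between them.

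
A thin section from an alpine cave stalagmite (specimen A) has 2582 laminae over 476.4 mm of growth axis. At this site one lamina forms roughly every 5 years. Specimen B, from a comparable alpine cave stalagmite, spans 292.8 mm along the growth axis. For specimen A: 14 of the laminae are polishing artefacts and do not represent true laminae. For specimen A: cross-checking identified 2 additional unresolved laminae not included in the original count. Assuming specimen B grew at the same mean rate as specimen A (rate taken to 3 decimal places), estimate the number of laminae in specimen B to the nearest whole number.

1583 laminae

Specimen A: after corrections the count is 2582 − 14 + 2 = 2570 laminae.
Specimen A: multiplying by 5 years per lamina: 2570 × 5 = 12850 years.
A: Mean rate = 476.4 mm / 12850 years ≈ 0.037 mm/yr.
B spans 292.8 / 0.037 = 7913.51 years; at 5 years per lamina that is 7913.51 / 5 ≈ 1583 laminae.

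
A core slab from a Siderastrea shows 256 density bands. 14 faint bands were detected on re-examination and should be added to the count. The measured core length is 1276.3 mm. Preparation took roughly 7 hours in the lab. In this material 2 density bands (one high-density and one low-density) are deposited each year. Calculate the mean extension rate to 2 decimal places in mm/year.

True density band count = 256 + 14 = 270.
With 2 density bands per year, 270 / 2 = 135 years.
Mean rate = 1276.3 mm / 135 years ≈ 9.45 mm/year.

9.45 mm/year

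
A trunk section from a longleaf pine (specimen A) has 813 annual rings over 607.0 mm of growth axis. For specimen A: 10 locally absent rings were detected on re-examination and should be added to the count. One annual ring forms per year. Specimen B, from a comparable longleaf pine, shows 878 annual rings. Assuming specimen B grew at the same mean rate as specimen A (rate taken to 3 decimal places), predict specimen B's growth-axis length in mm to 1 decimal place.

Specimen A: true annual ring count = 813 + 10 = 823.
A: 607.0 mm over 823 years gives 607.0 / 823 ≈ 0.738 mm/year.
Length of B = 0.738 × 878 = 648.0 mm.

648.0 mm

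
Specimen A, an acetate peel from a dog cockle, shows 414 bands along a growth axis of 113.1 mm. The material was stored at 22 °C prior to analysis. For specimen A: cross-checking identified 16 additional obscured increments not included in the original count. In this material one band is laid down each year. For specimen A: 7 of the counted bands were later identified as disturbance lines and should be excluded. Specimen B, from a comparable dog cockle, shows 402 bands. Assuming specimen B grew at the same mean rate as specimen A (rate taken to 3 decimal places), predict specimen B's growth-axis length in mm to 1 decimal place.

Specimen A: correcting the raw count gives 414 − 7 + 16 = 423 true bands.
A: Extension rate ≈ 113.1 / 423 = 0.267 mm/yr.
For B, 0.267 mm/year × 402 years = 107.3 mm.

107.3 mm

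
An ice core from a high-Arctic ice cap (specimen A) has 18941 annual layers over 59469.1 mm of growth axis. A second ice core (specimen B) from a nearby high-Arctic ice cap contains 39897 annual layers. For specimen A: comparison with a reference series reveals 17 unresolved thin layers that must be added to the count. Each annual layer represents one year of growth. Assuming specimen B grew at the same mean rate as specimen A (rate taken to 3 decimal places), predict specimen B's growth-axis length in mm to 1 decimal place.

Specimen A: true annual layer count = 18941 + 17 = 18958.
A: 59469.1 mm over 18958 years gives 59469.1 / 18958 ≈ 3.137 mm per year.
B's length ≈ 3.137 × 39897 = 125156.9 mm.

125156.9 mm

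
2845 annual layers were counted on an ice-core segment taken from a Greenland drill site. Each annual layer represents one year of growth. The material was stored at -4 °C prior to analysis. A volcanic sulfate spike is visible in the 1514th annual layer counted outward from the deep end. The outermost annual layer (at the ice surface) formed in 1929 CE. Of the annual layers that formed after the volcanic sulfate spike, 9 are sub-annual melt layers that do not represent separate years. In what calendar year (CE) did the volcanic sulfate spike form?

607 CE

2845 − 1514 = 1331 annual layers lie beyond the volcanic sulfate spike toward the ice surface.
1331 − 9 false = 1322 true annual layers after the volcanic sulfate spike.
1929 − 1322 = 607 CE.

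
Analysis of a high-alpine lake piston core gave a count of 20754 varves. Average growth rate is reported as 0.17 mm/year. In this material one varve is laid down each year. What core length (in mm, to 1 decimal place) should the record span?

3528.2 mm

20754 years of growth are recorded.
Length ≈ 0.17 × 20754 = 3528.2 mm.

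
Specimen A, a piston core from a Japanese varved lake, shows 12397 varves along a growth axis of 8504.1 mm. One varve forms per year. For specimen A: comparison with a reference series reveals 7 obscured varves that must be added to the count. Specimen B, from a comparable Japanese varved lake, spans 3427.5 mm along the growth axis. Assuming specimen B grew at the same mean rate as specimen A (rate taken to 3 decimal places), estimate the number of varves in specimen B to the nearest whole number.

4996 varves

Specimen A: correcting the raw count gives 12397 + 7 = 12404 true varves.
A: 8504.1 mm over 12404 years gives 8504.1 / 12404 ≈ 0.686 mm/year.
For B, 3427.5 / 0.686 = 4996.36 years ≈ 4996 varves.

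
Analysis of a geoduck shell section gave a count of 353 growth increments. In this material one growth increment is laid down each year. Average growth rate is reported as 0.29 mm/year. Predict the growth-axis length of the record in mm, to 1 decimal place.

102.4 mm

353 years of growth are recorded.
353 years at 0.29 mm/year gives 0.29 × 353 = 102.4 mm.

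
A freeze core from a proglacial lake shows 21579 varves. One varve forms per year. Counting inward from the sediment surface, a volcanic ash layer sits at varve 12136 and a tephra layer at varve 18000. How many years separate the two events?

5864 years

Separation: 18000 − 12136 = 5864 varves.
That is 5864 years at one varve per year.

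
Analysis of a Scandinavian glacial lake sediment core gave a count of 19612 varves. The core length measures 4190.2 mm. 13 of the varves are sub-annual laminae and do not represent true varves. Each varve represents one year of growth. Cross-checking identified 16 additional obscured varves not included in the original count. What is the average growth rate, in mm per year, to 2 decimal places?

0.21 mm per year

True varve count = 19612 − 13 + 16 = 19615.
4190.2 mm over 19615 years gives 4190.2 / 19615 ≈ 0.21 mm per year.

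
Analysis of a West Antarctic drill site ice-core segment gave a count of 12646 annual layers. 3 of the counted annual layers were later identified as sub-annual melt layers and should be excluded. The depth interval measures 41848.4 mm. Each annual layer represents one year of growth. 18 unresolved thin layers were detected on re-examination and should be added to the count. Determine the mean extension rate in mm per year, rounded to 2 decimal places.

3.31 mm per year

After corrections the count is 12646 − 3 + 18 = 12661 annual layers.
41848.4 mm over 12661 years gives 41848.4 / 12661 ≈ 3.31 mm per year.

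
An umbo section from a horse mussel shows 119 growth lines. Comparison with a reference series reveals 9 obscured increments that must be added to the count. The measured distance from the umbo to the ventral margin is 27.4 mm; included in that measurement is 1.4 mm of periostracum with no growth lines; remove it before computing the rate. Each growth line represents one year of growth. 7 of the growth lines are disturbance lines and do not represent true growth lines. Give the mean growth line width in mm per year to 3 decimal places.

Adjusted count: 119 − 7 + 9 = 121 growth lines.
Removing the 1.4 mm offcut leaves 27.4 − 1.4 = 26.0 mm.
Extension rate ≈ 26.0 / 121 = 0.215 mm per year.

0.215 mm per year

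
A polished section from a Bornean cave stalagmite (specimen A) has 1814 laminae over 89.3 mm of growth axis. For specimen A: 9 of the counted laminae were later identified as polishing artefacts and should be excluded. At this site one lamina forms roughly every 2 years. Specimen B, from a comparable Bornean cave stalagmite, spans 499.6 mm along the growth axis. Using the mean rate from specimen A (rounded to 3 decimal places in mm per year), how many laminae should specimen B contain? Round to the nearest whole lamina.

Specimen A: true lamina count = 1814 − 9 = 1805.
Specimen A: at 2 years per lamina, 1805 × 2 = 3610 years.
A: Mean rate = 89.3 mm / 3610 years ≈ 0.025 mm per year.
B spans 499.6 / 0.025 = 19984.00 years; at 2 years per lamina that is 19984.00 / 2 ≈ 9992 laminae.

9992 laminae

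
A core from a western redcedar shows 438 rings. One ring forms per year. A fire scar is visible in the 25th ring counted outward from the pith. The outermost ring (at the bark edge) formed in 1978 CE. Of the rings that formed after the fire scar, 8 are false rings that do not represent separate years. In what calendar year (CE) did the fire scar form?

1573 CE

438 − 25 = 413 rings lie beyond the fire scar toward the bark edge.
413 − 8 false = 405 true rings after the fire scar.
The ring at the bark edge is 1978 CE, so the fire scar dates to 1978 − 405 = 1573 CE.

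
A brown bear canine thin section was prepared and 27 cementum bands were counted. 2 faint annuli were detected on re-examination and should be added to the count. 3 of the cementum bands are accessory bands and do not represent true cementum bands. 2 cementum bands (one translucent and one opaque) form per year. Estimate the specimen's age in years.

13 yr

After corrections the count is 27 − 3 + 2 = 26 cementum bands.
Dividing by 2 cementum bands per year: 26 / 2 = 13 years.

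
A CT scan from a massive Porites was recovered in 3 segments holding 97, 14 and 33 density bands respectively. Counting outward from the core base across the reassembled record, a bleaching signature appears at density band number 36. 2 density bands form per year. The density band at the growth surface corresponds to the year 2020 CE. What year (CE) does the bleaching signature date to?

1966 CE

Total density bands = 97 + 14 + 33 = 144.
144 − 36 = 108 density bands lie beyond the bleaching signature toward the growth surface.
With 2 density bands per year, 108 / 2 = 54 years.
Counting back 54 years from 2020 CE places the bleaching signature in 2020 − 54 = 1966 CE.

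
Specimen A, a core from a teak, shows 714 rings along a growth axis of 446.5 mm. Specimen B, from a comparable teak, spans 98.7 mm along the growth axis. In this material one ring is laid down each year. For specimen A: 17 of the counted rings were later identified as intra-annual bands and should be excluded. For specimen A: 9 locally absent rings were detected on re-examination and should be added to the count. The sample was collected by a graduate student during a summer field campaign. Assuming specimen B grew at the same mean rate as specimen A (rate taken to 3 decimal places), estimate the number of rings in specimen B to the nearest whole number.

Specimen A: true ring count = 714 − 17 + 9 = 706.
A: Extension rate ≈ 446.5 / 706 = 0.632 mm/year.
For B, 98.7 / 0.632 = 156.17 years ≈ 156 rings.

156 rings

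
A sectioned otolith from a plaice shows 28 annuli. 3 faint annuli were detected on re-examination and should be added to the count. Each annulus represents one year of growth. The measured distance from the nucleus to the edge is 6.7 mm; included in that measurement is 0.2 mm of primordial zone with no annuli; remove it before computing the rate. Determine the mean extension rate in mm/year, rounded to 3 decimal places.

Correcting the raw count gives 28 + 3 = 31 true annuli.
Net length = 6.7 − 0.2 = 6.5 mm.
Mean rate = 6.5 mm / 31 years ≈ 0.210 mm/year.

0.210 mm/year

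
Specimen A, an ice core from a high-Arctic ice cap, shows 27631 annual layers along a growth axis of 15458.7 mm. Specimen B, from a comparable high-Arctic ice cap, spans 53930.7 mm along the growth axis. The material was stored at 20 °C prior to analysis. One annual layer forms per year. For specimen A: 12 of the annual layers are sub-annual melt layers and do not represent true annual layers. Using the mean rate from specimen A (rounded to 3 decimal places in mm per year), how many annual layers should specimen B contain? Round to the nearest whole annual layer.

Specimen A: after corrections the count is 27631 − 12 = 27619 annual layers.
A: Mean rate = 15458.7 mm / 27619 years ≈ 0.560 mm/yr.
Specimen B: 53930.7 mm / 0.560 mm per year = 96304.82 years ≈ 96305 annual layers.

96305 annual layers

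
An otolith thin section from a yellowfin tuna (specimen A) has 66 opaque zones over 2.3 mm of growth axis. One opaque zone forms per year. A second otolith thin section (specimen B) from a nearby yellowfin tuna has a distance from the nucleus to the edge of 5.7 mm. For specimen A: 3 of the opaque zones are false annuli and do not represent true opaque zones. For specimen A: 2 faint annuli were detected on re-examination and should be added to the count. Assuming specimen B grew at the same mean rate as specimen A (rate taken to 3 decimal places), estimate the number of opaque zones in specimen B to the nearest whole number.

163 opaque zones

Specimen A: adjusted count: 66 − 3 + 2 = 65 opaque zones.
A: Mean rate = 2.3 mm / 65 years ≈ 0.035 mm/year.
B spans 5.7 / 0.035 = 162.86 years ≈ 163 opaque zones.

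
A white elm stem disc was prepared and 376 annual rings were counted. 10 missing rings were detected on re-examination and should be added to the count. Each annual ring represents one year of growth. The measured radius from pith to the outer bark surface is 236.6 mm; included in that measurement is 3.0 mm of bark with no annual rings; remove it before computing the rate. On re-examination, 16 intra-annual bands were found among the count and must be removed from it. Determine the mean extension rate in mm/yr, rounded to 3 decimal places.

Adjusted count: 376 − 16 + 10 = 370 annual rings.
The growth record spans 236.6 − 3.0 = 233.6 mm.
Mean rate = 233.6 mm / 370 years ≈ 0.631 mm/yr.

0.631 mm/yr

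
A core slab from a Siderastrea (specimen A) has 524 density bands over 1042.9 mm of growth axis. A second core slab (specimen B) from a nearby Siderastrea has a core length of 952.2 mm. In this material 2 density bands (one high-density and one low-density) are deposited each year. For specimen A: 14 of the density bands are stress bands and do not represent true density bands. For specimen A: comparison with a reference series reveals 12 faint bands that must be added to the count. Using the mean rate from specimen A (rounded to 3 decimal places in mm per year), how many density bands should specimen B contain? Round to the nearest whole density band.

477 density bands

Specimen A: after corrections the count is 524 − 14 + 12 = 522 density bands.
Specimen A: dividing by 2 density bands per year: 522 / 2 = 261 years.
A: Extension rate ≈ 1042.9 / 261 = 3.996 mm/year.
B spans 952.2 / 3.996 = 238.29 years; at 2 density bands per year that is 238.29 × 2 ≈ 477 density bands.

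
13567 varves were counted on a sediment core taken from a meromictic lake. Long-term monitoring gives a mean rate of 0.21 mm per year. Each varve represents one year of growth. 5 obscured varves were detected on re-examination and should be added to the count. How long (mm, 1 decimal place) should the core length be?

2850.1 mm

Correcting the raw count gives 13567 + 5 = 13572 true varves.
Predicted length = 0.21 mm/year × 13572 years = 2850.1 mm.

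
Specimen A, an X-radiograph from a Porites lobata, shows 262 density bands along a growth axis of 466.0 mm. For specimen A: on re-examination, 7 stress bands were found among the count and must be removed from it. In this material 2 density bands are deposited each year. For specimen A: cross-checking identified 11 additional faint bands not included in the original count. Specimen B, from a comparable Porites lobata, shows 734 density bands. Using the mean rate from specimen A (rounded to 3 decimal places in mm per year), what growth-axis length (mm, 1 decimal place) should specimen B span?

Specimen A: after corrections the count is 262 − 7 + 11 = 266 density bands.
Specimen A: 266 density bands at 2 per year is 266 / 2 = 133 years.
A: Extension rate ≈ 466.0 / 133 = 3.504 mm per year.
Specimen B: dividing by 2 density bands per year: 734 / 2 = 367 years. Length of B = 3.504 × 367 = 1286.0 mm.

1286.0 mm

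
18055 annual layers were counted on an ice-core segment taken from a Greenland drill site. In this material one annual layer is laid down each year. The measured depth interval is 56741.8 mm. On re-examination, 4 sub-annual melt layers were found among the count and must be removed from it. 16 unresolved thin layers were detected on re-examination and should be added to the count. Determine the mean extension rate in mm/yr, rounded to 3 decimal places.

Correcting the raw count gives 18055 − 4 + 16 = 18067 true annual layers.
56741.8 mm over 18067 years gives 56741.8 / 18067 ≈ 3.141 mm/yr.

3.141 mm/yr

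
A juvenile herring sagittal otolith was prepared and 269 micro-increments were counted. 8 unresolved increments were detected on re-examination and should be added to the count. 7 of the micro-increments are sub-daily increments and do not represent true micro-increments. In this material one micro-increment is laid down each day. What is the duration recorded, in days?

270 d

True micro-increment count = 269 − 7 + 8 = 270.
At one micro-increment per day, that is 270 days.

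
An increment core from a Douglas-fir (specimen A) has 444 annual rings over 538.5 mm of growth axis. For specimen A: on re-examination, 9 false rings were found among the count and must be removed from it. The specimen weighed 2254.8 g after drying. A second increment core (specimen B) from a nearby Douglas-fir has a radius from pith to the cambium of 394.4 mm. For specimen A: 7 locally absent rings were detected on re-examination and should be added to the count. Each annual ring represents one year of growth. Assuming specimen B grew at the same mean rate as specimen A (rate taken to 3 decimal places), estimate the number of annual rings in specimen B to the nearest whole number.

Specimen A: after corrections the count is 444 − 9 + 7 = 442 annual rings.
A: 538.5 mm over 442 years gives 538.5 / 442 ≈ 1.218 mm/year.
For B, 394.4 / 1.218 = 323.81 years ≈ 324 annual rings.

324 annual rings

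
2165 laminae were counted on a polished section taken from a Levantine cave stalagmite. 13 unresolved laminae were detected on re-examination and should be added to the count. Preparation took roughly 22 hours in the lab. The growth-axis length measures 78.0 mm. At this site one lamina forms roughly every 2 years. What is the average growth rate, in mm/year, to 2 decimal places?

0.02 mm/year

Adjusted count: 2165 + 13 = 2178 laminae.
2178 laminae at 2 years each span 2178 × 2 = 4356 years.
78.0 mm over 4356 years gives 78.0 / 4356 ≈ 0.02 mm/year.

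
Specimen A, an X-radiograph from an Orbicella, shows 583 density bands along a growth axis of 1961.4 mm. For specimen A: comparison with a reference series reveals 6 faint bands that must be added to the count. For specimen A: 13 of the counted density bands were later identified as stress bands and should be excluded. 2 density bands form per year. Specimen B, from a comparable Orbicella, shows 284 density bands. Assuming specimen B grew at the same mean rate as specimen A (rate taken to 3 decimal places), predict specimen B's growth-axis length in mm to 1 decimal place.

967.0 mm

Specimen A: true density band count = 583 − 13 + 6 = 576.
Specimen A: 576 density bands at 2 per year is 576 / 2 = 288 years.
A: 1961.4 mm over 288 years gives 1961.4 / 288 ≈ 6.810 mm/year.
Specimen B: dividing by 2 density bands per year: 284 / 2 = 142 years. B's length ≈ 6.810 × 142 = 967.0 mm.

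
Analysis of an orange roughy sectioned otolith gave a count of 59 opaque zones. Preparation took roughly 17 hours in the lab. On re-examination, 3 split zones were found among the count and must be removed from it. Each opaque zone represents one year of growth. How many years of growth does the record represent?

After corrections the count is 59 − 3 = 56 opaque zones.
With a one-to-one opaque zone periodicity this is 56 years.

56 years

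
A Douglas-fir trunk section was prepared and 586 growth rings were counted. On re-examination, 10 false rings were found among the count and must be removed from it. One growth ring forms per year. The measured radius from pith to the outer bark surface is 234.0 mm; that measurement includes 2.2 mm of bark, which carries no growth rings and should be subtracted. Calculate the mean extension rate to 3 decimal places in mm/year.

0.402 mm/year

Correcting the raw count gives 586 − 10 = 576 true growth rings.
Net length = 234.0 − 2.2 = 231.8 mm.
Mean rate = 231.8 mm / 576 years ≈ 0.402 mm/year.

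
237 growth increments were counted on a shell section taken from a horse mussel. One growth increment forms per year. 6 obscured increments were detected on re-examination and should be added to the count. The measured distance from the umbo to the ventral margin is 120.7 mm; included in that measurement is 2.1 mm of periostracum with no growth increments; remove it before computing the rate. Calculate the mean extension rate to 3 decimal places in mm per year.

0.488 mm per year

True growth increment count = 237 + 6 = 243.
Removing the 2.1 mm offcut leaves 120.7 − 2.1 = 118.6 mm.
Mean rate = 118.6 mm / 243 years ≈ 0.488 mm per year.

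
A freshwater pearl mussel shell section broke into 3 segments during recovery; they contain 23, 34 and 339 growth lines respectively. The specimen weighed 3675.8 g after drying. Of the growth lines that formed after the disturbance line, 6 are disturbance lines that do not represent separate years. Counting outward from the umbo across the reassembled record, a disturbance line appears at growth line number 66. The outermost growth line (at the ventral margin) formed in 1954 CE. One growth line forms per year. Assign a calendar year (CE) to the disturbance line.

Total growth lines = 23 + 34 + 339 = 396.
The disturbance line sits at growth line 66 from the umbo, so 396 − 66 = 330 growth lines formed after it.
Excluding 6 false growth lines: 330 − 6 = 324.
Counting back 324 years from 1954 CE places the disturbance line in 1954 − 324 = 1630 CE.

1630 CE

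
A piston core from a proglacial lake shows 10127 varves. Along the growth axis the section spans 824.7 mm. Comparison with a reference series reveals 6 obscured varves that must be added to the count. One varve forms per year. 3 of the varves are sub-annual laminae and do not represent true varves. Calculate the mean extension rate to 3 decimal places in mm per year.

0.081 mm per year

After corrections the count is 10127 − 3 + 6 = 10130 varves.
Mean rate = 824.7 mm / 10130 years ≈ 0.081 mm per year.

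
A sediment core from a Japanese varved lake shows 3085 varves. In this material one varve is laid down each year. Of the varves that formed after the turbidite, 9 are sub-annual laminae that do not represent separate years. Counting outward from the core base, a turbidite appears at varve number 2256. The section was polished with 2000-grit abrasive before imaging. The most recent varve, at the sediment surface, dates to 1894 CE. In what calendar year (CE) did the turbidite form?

1074 CE

Between varve 2256 and the sediment surface there are 3085 − 2256 = 829 varves.
829 − 9 false = 820 true varves after the turbidite.
The varve at the sediment surface is 1894 CE, so the turbidite dates to 1894 − 820 = 1074 CE.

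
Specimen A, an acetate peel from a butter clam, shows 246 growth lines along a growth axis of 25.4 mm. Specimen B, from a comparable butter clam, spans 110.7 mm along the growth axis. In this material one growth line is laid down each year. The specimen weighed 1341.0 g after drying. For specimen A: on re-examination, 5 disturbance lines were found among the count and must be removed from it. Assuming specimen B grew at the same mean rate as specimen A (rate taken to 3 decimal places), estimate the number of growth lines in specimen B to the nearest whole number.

1054 growth lines

Specimen A: true growth line count = 246 − 5 = 241.
A: Mean rate = 25.4 mm / 241 years ≈ 0.105 mm/year.
B spans 110.7 / 0.105 = 1054.29 years ≈ 1054 growth lines.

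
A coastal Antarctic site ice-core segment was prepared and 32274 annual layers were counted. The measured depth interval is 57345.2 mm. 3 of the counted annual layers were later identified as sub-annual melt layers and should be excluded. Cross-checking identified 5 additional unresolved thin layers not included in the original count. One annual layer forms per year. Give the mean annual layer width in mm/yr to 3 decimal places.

1.777 mm/yr

After corrections the count is 32274 − 3 + 5 = 32276 annual layers.
Extension rate ≈ 57345.2 / 32276 = 1.777 mm/yr.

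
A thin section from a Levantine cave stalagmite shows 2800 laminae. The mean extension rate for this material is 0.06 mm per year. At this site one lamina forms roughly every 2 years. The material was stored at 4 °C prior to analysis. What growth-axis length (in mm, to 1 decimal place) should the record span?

At 2 years per lamina, 2800 × 2 = 5600 years.
Predicted length = 0.06 mm/year × 5600 years = 336.0 mm.

336.0 mm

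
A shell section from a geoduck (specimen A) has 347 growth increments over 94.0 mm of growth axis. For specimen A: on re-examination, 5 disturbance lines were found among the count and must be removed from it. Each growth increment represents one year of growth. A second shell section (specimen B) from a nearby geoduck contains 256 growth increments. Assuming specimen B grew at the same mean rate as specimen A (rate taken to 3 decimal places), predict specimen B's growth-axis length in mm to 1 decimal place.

70.4 mm

Specimen A: true growth increment count = 347 − 5 = 342.
A: 94.0 mm over 342 years gives 94.0 / 342 ≈ 0.275 mm/year.
B's length ≈ 0.275 × 256 = 70.4 mm.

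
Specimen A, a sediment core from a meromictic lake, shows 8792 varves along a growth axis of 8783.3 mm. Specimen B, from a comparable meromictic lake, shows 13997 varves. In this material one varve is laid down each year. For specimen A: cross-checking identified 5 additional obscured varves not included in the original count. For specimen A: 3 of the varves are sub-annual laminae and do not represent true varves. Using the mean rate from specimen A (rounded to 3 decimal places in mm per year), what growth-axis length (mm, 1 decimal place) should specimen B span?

13983.0 mm

Specimen A: after corrections the count is 8792 − 3 + 5 = 8794 varves.
A: Mean rate = 8783.3 mm / 8794 years ≈ 0.999 mm per year.
Length of B = 0.999 × 13997 = 13983.0 mm.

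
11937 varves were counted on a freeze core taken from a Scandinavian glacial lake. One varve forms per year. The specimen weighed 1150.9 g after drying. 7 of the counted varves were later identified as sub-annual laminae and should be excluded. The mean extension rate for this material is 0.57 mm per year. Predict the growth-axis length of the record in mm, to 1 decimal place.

After corrections the count is 11937 − 7 = 11930 varves.
Length ≈ 0.57 × 11930 = 6800.1 mm.

6800.1 mm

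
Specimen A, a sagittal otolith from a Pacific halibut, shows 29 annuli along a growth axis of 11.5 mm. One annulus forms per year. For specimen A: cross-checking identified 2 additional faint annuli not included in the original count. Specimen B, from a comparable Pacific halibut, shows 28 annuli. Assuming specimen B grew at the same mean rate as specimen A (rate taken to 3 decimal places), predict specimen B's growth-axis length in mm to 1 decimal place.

Specimen A: correcting the raw count gives 29 + 2 = 31 true annuli.
A: Extension rate ≈ 11.5 / 31 = 0.371 mm/yr.
For B, 0.371 mm/year × 28 years = 10.4 mm.

10.4 mm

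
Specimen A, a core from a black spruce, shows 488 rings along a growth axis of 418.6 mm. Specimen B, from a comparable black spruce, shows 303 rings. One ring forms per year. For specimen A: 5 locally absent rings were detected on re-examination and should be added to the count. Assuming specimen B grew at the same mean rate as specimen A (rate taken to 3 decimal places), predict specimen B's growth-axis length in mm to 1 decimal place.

257.2 mm

Specimen A: true ring count = 488 + 5 = 493.
A: Extension rate ≈ 418.6 / 493 = 0.849 mm/year.
Length of B = 0.849 × 303 = 257.2 mm.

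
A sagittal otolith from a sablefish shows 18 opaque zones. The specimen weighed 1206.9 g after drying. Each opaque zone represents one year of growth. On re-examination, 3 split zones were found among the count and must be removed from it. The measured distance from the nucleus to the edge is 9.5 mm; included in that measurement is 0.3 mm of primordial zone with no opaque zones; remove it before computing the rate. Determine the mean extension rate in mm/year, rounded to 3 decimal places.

True opaque zone count = 18 − 3 = 15.
Net length = 9.5 − 0.3 = 9.2 mm.
Mean rate = 9.2 mm / 15 years ≈ 0.613 mm/year.

0.613 mm/year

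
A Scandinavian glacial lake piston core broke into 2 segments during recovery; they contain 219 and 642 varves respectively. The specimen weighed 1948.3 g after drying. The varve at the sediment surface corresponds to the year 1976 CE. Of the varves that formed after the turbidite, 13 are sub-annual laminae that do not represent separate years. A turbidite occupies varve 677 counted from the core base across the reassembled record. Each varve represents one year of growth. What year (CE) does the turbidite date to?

1805 CE

Total varves = 219 + 642 = 861.
Between varve 677 and the sediment surface there are 861 − 677 = 184 varves.
Removing the 13 false varves leaves 184 − 13 = 171 true varves beyond the turbidite.
Counting back 171 years from 1976 CE places the turbidite in 1976 − 171 = 1805 CE.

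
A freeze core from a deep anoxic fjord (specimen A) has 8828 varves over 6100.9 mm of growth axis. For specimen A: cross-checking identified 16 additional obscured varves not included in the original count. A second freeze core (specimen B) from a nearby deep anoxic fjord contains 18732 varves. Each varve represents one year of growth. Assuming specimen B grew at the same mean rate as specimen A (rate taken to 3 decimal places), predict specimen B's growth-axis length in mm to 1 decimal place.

Specimen A: after corrections the count is 8828 + 16 = 8844 varves.
A: 6100.9 mm over 8844 years gives 6100.9 / 8844 ≈ 0.690 mm per year.
Length of B = 0.690 × 18732 = 12925.1 mm.

12925.1 mm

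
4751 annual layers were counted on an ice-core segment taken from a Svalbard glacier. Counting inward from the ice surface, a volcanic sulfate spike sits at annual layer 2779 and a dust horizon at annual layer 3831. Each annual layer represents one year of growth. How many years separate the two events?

1052 years

3831 − 2779 = 1052 annual layers lie between the two events.
One annual layer per year makes the interval 1052 years.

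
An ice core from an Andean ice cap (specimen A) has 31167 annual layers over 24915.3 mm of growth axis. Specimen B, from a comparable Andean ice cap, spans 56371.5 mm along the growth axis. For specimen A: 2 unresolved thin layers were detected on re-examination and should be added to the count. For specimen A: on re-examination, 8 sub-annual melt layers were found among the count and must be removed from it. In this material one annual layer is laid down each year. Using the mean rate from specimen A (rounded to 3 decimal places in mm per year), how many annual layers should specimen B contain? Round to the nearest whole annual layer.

70464 annual layers

Specimen A: after corrections the count is 31167 − 8 + 2 = 31161 annual layers.
A: Extension rate ≈ 24915.3 / 31161 = 0.800 mm/yr.
Specimen B: 56371.5 mm / 0.800 mm per year = 70464.38 years ≈ 70464 annual layers.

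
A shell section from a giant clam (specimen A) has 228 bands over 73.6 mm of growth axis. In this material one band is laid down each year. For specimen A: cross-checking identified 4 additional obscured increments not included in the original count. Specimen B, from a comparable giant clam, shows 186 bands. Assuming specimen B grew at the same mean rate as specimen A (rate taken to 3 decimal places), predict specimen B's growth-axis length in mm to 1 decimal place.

59.0 mm

Specimen A: correcting the raw count gives 228 + 4 = 232 true bands.
A: Mean rate = 73.6 mm / 232 years ≈ 0.317 mm/year.
B's length ≈ 0.317 × 186 = 59.0 mm.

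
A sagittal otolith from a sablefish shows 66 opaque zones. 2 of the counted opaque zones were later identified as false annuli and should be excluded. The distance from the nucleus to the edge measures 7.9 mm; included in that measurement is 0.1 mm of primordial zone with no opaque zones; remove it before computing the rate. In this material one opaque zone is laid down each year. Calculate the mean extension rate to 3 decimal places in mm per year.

0.122 mm per year

True opaque zone count = 66 − 2 = 64.
Removing the 0.1 mm offcut leaves 7.9 − 0.1 = 7.8 mm.
Mean rate = 7.8 mm / 64 years ≈ 0.122 mm per year.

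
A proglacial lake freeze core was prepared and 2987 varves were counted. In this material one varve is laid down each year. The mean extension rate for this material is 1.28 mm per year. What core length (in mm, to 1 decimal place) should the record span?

The record spans 2987 years at 1.28 mm per year.
2987 years at 1.28 mm/year gives 1.28 × 2987 = 3823.4 mm.

3823.4 mm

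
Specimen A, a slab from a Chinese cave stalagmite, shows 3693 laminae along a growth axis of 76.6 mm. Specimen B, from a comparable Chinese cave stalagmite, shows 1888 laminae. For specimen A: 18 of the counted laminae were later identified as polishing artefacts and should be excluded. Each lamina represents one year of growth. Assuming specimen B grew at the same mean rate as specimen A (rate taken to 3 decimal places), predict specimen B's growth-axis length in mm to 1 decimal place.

Specimen A: adjusted count: 3693 − 18 = 3675 laminae.
A: Extension rate ≈ 76.6 / 3675 = 0.021 mm/year.
For B, 0.021 mm/year × 1888 years = 39.6 mm.

39.6 mm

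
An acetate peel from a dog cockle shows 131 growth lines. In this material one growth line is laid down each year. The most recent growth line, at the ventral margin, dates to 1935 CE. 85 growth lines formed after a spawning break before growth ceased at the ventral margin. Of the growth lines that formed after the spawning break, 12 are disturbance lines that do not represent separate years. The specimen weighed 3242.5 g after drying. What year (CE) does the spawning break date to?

1862 CE

There are 85 growth lines younger than the spawning break.
Removing the 12 false growth lines leaves 85 − 12 = 73 true growth lines beyond the spawning break.
Counting back 73 years from 1935 CE places the spawning break in 1935 − 73 = 1862 CE.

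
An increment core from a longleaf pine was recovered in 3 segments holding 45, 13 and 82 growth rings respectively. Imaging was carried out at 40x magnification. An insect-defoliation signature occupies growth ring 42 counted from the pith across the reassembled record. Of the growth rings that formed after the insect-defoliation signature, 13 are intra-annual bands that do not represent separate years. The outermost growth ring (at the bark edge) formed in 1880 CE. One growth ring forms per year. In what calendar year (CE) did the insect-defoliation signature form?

1795 CE

Total growth rings = 45 + 13 + 82 = 140.
140 − 42 = 98 growth rings lie beyond the insect-defoliation signature toward the bark edge.
Removing the 13 false growth rings leaves 98 − 13 = 85 true growth rings beyond the insect-defoliation signature.
The growth ring at the bark edge is 1880 CE, so the insect-defoliation signature dates to 1880 − 85 = 1795 CE.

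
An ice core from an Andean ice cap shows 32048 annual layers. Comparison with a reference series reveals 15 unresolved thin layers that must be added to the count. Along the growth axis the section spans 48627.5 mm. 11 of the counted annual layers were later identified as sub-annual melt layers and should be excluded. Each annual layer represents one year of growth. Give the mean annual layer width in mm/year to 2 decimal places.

1.52 mm/year

True annual layer count = 32048 − 11 + 15 = 32052.
Extension rate ≈ 48627.5 / 32052 = 1.52 mm/year.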